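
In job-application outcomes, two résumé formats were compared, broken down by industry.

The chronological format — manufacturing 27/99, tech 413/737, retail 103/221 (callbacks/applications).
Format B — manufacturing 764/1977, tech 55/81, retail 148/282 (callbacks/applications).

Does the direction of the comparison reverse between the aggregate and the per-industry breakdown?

Yes

Manufacturing: the chronological format 27/99 = 27.3%, Format B 764/1977 = 38.6% → Format B
Tech: the chronological format 413/737 = 56.0%, Format B 55/81 = 67.9% → Format B
Retail: the chronological format 103/221 = 46.6%, Format B 148/282 = 52.5% → Format B
Overall: the chronological format 543/1057 = 51.4%, Format B 967/2340 = 41.3% → the chronological format
Format B wins each industry group but the chronological format wins overall — the comparison reverses. Format B's applications skew toward manufacturing, which has a lower base rate.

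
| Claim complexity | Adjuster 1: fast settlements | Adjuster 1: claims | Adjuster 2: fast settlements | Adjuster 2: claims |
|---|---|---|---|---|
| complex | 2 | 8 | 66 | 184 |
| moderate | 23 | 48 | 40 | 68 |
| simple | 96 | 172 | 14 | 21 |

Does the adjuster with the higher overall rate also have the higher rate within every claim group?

Complex: Adjuster 1 2/8 = 25.0%, Adjuster 2 66/184 = 35.9% → Adjuster 2
Moderate: Adjuster 1 23/48 = 47.9%, Adjuster 2 40/68 = 58.8% → Adjuster 2
Simple: Adjuster 1 96/172 = 55.8%, Adjuster 2 14/21 = 66.7% → Adjuster 2
Overall: Adjuster 1 121/228 = 53.1%, Adjuster 2 120/273 = 44.0% → Adjuster 1
Adjuster 2 wins each claim group but Adjuster 1 wins overall — the comparison reverses. Adjuster 2's claims skew toward complex, which has a lower base rate.

No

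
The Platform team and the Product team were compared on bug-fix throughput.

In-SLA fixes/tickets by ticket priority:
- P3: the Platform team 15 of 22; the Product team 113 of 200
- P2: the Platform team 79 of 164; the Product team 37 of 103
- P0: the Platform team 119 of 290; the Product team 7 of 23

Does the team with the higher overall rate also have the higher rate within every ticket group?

No

P3: the Platform team 15/22 = 68.2%, the Product team 113/200 = 56.5% → the Platform team
P2: the Platform team 79/164 = 48.2%, the Product team 37/103 = 35.9% → the Platform team
P0: the Platform team 119/290 = 41.0%, the Product team 7/23 = 30.4% → the Platform team
Overall: the Platform team 213/476 = 44.7%, the Product team 157/326 = 48.2% → the Product team
The Platform team wins each ticket group but the Product team wins overall — the comparison reverses. The Platform team's tickets skew toward P0, which has a lower base rate.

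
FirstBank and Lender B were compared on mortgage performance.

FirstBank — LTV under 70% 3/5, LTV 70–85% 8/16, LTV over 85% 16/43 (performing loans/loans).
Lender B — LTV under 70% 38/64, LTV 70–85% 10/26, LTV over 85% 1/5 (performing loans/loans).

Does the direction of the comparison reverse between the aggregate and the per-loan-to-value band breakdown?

Yes

LTV under 70%: FirstBank 3/5 = 60.0%, Lender B 38/64 = 59.4% → FirstBank
LTV 70–85%: FirstBank 8/16 = 50.0%, Lender B 10/26 = 38.5% → FirstBank
LTV over 85%: FirstBank 16/43 = 37.2%, Lender B 1/5 = 20.0% → FirstBank
Overall: FirstBank 27/64 = 42.2%, Lender B 49/95 = 51.6% → Lender B
FirstBank wins each loan-to-value group but Lender B wins overall — the comparison reverses. FirstBank's loans skew toward LTV over 85%, which has a lower base rate.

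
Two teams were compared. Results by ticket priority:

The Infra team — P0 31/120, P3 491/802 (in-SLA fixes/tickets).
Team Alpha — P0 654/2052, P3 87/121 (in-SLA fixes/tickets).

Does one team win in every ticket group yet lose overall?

Yes

P0: the Infra team 31/120 = 25.8%, Team Alpha 654/2052 = 31.9% → Team Alpha
P3: the Infra team 491/802 = 61.2%, Team Alpha 87/121 = 71.9% → Team Alpha
Overall: the Infra team 522/922 = 56.6%, Team Alpha 741/2173 = 34.1% → the Infra team
Team Alpha wins each ticket group but the Infra team wins overall — the comparison reverses. Team Alpha's tickets skew toward P0, which has a lower base rate.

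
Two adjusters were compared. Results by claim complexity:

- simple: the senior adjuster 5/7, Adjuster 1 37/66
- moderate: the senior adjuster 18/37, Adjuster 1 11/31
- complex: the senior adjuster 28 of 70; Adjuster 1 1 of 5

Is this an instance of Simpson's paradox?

Yes

Simple: the senior adjuster 5/7 = 71.4%, Adjuster 1 37/66 = 56.1% → the senior adjuster
Moderate: the senior adjuster 18/37 = 48.6%, Adjuster 1 11/31 = 35.5% → the senior adjuster
Complex: the senior adjuster 28/70 = 40.0%, Adjuster 1 1/5 = 20.0% → the senior adjuster
Overall: the senior adjuster 51/114 = 44.7%, Adjuster 1 49/102 = 48.0% → Adjuster 1
The senior adjuster wins each claim group but Adjuster 1 wins overall — the comparison reverses. The senior adjuster's claims skew toward complex, which has a lower base rate.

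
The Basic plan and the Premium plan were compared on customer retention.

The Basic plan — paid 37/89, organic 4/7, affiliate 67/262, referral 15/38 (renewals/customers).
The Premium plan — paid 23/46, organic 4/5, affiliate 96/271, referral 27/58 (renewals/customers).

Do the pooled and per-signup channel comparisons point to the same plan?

Paid: the Basic plan 37/89 = 41.6%, the Premium plan 23/46 = 50.0% → the Premium plan
Organic: the Basic plan 4/7 = 57.1%, the Premium plan 4/5 = 80.0% → the Premium plan
Affiliate: the Basic plan 67/262 = 25.6%, the Premium plan 96/271 = 35.4% → the Premium plan
Referral: the Basic plan 15/38 = 39.5%, the Premium plan 27/58 = 46.6% → the Premium plan
Overall: the Basic plan 123/396 = 31.1%, the Premium plan 150/380 = 39.5% → the Premium plan
The Premium plan wins overall and in every signup group — no reversal.

Yes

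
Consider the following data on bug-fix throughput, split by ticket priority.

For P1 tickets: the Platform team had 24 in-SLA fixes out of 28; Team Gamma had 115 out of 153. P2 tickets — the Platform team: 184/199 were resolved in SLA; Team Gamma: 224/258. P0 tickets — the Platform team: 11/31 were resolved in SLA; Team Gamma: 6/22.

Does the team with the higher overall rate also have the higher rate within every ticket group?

Yes

P1: the Platform team 24/28 = 85.7%, Team Gamma 115/153 = 75.2% → the Platform team
P2: the Platform team 184/199 = 92.5%, Team Gamma 224/258 = 86.8% → the Platform team
P0: the Platform team 11/31 = 35.5%, Team Gamma 6/22 = 27.3% → the Platform team
Overall: the Platform team 219/258 = 84.9%, Team Gamma 345/433 = 79.7% → the Platform team
The Platform team wins overall and in every ticket group — no reversal.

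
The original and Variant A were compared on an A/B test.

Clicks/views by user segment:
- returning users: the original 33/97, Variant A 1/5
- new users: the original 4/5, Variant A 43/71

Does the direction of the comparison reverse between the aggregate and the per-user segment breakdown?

Yes

Returning users: the original 33/97 = 34.0%, Variant A 1/5 = 20.0% → the original
New users: the original 4/5 = 80.0%, Variant A 43/71 = 60.6% → the original
Overall: the original 37/102 = 36.3%, Variant A 44/76 = 57.9% → Variant A
The original wins each user group but Variant A wins overall — the comparison reverses. The original's views skew toward returning users, which has a lower base rate.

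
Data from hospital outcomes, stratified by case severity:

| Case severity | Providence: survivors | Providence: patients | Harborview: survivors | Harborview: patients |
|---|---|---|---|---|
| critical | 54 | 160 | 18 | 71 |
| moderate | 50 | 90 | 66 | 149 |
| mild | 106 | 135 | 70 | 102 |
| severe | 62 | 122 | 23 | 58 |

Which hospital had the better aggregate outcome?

Critical: Providence 54/160 = 33.8%, Harborview 18/71 = 25.4% → Providence
Moderate: Providence 50/90 = 55.6%, Harborview 66/149 = 44.3% → Providence
Mild: Providence 106/135 = 78.5%, Harborview 70/102 = 68.6% → Providence
Severe: Providence 62/122 = 50.8%, Harborview 23/58 = 39.7% → Providence
Overall: Providence 272/507 = 53.6%, Harborview 177/380 = 46.6% → Providence

Providence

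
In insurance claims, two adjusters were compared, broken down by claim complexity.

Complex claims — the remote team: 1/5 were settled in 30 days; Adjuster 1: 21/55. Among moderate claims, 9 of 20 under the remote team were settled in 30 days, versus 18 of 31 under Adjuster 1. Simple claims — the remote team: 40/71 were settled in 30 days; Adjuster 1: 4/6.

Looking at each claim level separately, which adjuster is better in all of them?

Adjuster 1

Complex: the remote team 1/5 = 20.0%, Adjuster 1 21/55 = 38.2% → Adjuster 1
Moderate: the remote team 9/20 = 45.0%, Adjuster 1 18/31 = 58.1% → Adjuster 1
Simple: the remote team 40/71 = 56.3%, Adjuster 1 4/6 = 66.7% → Adjuster 1
Adjuster 1 has the higher rate in all 3 groups.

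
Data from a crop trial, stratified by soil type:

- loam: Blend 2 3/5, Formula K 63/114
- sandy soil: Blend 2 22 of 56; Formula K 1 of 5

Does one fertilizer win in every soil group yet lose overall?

Loam: Blend 2 3/5 = 60.0%, Formula K 63/114 = 55.3% → Blend 2
Sandy soil: Blend 2 22/56 = 39.3%, Formula K 1/5 = 20.0% → Blend 2
Overall: Blend 2 25/61 = 41.0%, Formula K 64/119 = 53.8% → Formula K
Blend 2 wins each soil group but Formula K wins overall — the comparison reverses. Blend 2's plots skew toward sandy soil, which has a lower base rate.

Yes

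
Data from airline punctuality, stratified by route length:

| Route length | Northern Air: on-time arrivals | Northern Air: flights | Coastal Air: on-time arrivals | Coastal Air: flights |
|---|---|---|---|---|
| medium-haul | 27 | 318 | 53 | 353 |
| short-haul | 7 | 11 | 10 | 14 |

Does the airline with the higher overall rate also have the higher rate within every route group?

Yes

Medium-haul: Northern Air 27/318 = 8.5%, Coastal Air 53/353 = 15.0% → Coastal Air
Short-haul: Northern Air 7/11 = 63.6%, Coastal Air 10/14 = 71.4% → Coastal Air
Overall: Northern Air 34/329 = 10.3%, Coastal Air 63/367 = 17.2% → Coastal Air
Coastal Air wins overall and in every route group — no reversal.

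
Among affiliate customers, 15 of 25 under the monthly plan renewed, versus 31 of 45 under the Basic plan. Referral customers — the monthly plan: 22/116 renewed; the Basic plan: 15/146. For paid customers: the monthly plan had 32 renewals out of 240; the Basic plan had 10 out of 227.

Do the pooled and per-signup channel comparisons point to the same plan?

Affiliate: the monthly plan 15/25 = 60.0%, the Basic plan 31/45 = 68.9% → the Basic plan
Referral: the monthly plan 22/116 = 19.0%, the Basic plan 15/146 = 10.3% → the monthly plan
Paid: the monthly plan 32/240 = 13.3%, the Basic plan 10/227 = 4.4% → the monthly plan
Overall: the monthly plan 69/381 = 18.1%, the Basic plan 56/418 = 13.4% → the monthly plan
Neither sweeps: the monthly plan wins 2 of 3 groups, the Basic plan wins 1. The monthly plan wins overall but not every group — no Simpson reversal.

No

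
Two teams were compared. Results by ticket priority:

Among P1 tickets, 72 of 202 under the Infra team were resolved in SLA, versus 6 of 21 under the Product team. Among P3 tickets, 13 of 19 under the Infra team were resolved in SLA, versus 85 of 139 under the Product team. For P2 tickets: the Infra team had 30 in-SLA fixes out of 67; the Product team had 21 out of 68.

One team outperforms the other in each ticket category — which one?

P1: the Infra team 72/202 = 35.6%, the Product team 6/21 = 28.6% → the Infra team
P3: the Infra team 13/19 = 68.4%, the Product team 85/139 = 61.2% → the Infra team
P2: the Infra team 30/67 = 44.8%, the Product team 21/68 = 30.9% → the Infra team
The Infra team has the higher rate in all 3 groups.

the Infra team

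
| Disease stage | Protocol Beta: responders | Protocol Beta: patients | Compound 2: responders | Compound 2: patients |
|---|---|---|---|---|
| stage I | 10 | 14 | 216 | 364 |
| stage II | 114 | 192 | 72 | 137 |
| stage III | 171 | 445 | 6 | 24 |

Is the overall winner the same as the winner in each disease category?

No

Stage I: Protocol Beta 10/14 = 71.4%, Compound 2 216/364 = 59.3% → Protocol Beta
Stage II: Protocol Beta 114/192 = 59.4%, Compound 2 72/137 = 52.6% → Protocol Beta
Stage III: Protocol Beta 171/445 = 38.4%, Compound 2 6/24 = 25.0% → Protocol Beta
Overall: Protocol Beta 295/651 = 45.3%, Compound 2 294/525 = 56.0% → Compound 2
Protocol Beta wins each disease group but Compound 2 wins overall — the comparison reverses. Protocol Beta's patients skew toward stage III, which has a lower base rate.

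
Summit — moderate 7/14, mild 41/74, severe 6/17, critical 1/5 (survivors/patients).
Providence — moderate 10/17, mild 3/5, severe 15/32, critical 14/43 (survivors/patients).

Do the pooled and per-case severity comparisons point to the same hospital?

No

Moderate: Summit 7/14 = 50.0%, Providence 10/17 = 58.8% → Providence
Mild: Summit 41/74 = 55.4%, Providence 3/5 = 60.0% → Providence
Severe: Summit 6/17 = 35.3%, Providence 15/32 = 46.9% → Providence
Critical: Summit 1/5 = 20.0%, Providence 14/43 = 32.6% → Providence
Overall: Summit 55/110 = 50.0%, Providence 42/97 = 43.3% → Summit
Providence wins each case group but Summit wins overall — the comparison reverses. Providence's patients skew toward critical, which has a lower base rate.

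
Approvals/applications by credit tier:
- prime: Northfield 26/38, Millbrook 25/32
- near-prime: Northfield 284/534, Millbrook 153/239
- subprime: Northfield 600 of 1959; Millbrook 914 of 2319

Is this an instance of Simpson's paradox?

Prime: Northfield 26/38 = 68.4%, Millbrook 25/32 = 78.1% → Millbrook
Near-prime: Northfield 284/534 = 53.2%, Millbrook 153/239 = 64.0% → Millbrook
Subprime: Northfield 600/1959 = 30.6%, Millbrook 914/2319 = 39.4% → Millbrook
Overall: Northfield 910/2531 = 36.0%, Millbrook 1092/2590 = 42.2% → Millbrook
Millbrook wins overall and in every credit group — no reversal.

No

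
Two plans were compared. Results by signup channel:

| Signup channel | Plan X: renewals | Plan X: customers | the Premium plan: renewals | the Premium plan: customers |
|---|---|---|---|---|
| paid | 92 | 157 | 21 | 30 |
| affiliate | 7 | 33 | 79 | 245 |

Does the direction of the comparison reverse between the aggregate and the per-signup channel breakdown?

Yes

Paid: Plan X 92/157 = 58.6%, the Premium plan 21/30 = 70.0% → the Premium plan
Affiliate: Plan X 7/33 = 21.2%, the Premium plan 79/245 = 32.2% → the Premium plan
Overall: Plan X 99/190 = 52.1%, the Premium plan 100/275 = 36.4% → Plan X
The Premium plan wins each signup group but Plan X wins overall — the comparison reverses. The Premium plan's customers skew toward affiliate, which has a lower base rate.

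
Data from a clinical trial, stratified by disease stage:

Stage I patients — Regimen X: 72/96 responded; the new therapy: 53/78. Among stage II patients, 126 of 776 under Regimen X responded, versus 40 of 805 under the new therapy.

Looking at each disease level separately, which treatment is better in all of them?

Stage I: Regimen X 72/96 = 75.0%, the new therapy 53/78 = 67.9% → Regimen X
Stage II: Regimen X 126/776 = 16.2%, the new therapy 40/805 = 5.0% → Regimen X
Regimen X has the higher rate in both groups.

Regimen X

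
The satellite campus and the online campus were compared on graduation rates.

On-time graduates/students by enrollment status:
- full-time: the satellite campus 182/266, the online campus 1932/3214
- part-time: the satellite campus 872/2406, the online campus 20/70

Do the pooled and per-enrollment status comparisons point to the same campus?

No

Full-time: the satellite campus 182/266 = 68.4%, the online campus 1932/3214 = 60.1% → the satellite campus
Part-time: the satellite campus 872/2406 = 36.2%, the online campus 20/70 = 28.6% → the satellite campus
Overall: the satellite campus 1054/2672 = 39.4%, the online campus 1952/3284 = 59.4% → the online campus
The satellite campus wins each enrollment group but the online campus wins overall — the comparison reverses. The satellite campus's students skew toward part-time, which has a lower base rate.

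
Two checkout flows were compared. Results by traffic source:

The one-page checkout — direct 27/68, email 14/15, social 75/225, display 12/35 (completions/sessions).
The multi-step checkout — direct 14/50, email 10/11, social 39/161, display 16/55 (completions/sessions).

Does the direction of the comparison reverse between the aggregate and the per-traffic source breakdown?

Direct: the one-page checkout 27/68 = 39.7%, the multi-step checkout 14/50 = 28.0% → the one-page checkout
Email: the one-page checkout 14/15 = 93.3%, the multi-step checkout 10/11 = 90.9% → the one-page checkout
Social: the one-page checkout 75/225 = 33.3%, the multi-step checkout 39/161 = 24.2% → the one-page checkout
Display: the one-page checkout 12/35 = 34.3%, the multi-step checkout 16/55 = 29.1% → the one-page checkout
Overall: the one-page checkout 128/343 = 37.3%, the multi-step checkout 79/277 = 28.5% → the one-page checkout
The one-page checkout wins overall and in every traffic group — no reversal.

No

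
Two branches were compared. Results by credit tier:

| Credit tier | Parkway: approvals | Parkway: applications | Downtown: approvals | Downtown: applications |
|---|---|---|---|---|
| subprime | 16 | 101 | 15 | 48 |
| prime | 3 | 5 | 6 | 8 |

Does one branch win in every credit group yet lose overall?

Subprime: Parkway 16/101 = 15.8%, Downtown 15/48 = 31.2% → Downtown
Prime: Parkway 3/5 = 60.0%, Downtown 6/8 = 75.0% → Downtown
Overall: Parkway 19/106 = 17.9%, Downtown 21/56 = 37.5% → Downtown
Downtown wins overall and in every credit group — no reversal.

No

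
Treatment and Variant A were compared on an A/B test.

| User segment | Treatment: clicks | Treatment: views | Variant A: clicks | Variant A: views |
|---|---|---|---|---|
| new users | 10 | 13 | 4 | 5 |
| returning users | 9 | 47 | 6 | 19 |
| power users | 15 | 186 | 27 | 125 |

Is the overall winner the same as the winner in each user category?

Yes

New users: Treatment 10/13 = 76.9%, Variant A 4/5 = 80.0% → Variant A
Returning users: Treatment 9/47 = 19.1%, Variant A 6/19 = 31.6% → Variant A
Power users: Treatment 15/186 = 8.1%, Variant A 27/125 = 21.6% → Variant A
Overall: Treatment 34/246 = 13.8%, Variant A 37/149 = 24.8% → Variant A
Variant A wins overall and in every user group — no reversal.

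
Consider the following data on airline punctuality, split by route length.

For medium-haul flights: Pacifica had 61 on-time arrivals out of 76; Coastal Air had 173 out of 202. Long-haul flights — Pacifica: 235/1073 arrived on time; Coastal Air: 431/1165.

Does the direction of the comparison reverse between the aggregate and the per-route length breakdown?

Medium-haul: Pacifica 61/76 = 80.3%, Coastal Air 173/202 = 85.6% → Coastal Air
Long-haul: Pacifica 235/1073 = 21.9%, Coastal Air 431/1165 = 37.0% → Coastal Air
Overall: Pacifica 296/1149 = 25.8%, Coastal Air 604/1367 = 44.2% → Coastal Air
Coastal Air wins overall and in every route group — no reversal.

No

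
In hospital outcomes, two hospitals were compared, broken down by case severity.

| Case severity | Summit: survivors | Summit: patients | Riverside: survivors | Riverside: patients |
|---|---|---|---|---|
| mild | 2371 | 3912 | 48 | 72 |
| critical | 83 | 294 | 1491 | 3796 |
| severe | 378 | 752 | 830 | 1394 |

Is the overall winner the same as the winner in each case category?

Mild: Summit 2371/3912 = 60.6%, Riverside 48/72 = 66.7% → Riverside
Critical: Summit 83/294 = 28.2%, Riverside 1491/3796 = 39.3% → Riverside
Severe: Summit 378/752 = 50.3%, Riverside 830/1394 = 59.5% → Riverside
Overall: Summit 2832/4958 = 57.1%, Riverside 2369/5262 = 45.0% → Summit
Riverside wins each case group but Summit wins overall — the comparison reverses. Riverside's patients skew toward critical, which has a lower base rate.

No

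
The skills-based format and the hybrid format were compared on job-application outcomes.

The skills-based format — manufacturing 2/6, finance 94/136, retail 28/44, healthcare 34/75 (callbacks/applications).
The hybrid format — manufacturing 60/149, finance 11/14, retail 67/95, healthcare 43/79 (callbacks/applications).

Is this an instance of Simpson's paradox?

Manufacturing: the skills-based format 2/6 = 33.3%, the hybrid format 60/149 = 40.3% → the hybrid format
Finance: the skills-based format 94/136 = 69.1%, the hybrid format 11/14 = 78.6% → the hybrid format
Retail: the skills-based format 28/44 = 63.6%, the hybrid format 67/95 = 70.5% → the hybrid format
Healthcare: the skills-based format 34/75 = 45.3%, the hybrid format 43/79 = 54.4% → the hybrid format
Overall: the skills-based format 158/261 = 60.5%, the hybrid format 181/337 = 53.7% → the skills-based format
The hybrid format wins each industry group but the skills-based format wins overall — the comparison reverses. The hybrid format's applications skew toward manufacturing, which has a lower base rate.

Yes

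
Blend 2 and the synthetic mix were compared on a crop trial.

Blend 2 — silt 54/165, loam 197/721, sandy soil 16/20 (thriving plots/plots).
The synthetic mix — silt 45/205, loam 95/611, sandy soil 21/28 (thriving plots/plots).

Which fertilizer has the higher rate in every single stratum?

Blend 2

Silt: Blend 2 54/165 = 32.7%, the synthetic mix 45/205 = 22.0% → Blend 2
Loam: Blend 2 197/721 = 27.3%, the synthetic mix 95/611 = 15.5% → Blend 2
Sandy soil: Blend 2 16/20 = 80.0%, the synthetic mix 21/28 = 75.0% → Blend 2
Blend 2 has the higher rate in all 3 groups.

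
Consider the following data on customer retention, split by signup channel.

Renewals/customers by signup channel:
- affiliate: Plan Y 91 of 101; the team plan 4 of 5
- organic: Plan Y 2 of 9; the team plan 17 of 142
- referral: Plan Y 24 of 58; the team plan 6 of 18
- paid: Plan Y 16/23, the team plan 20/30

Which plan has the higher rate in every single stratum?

Affiliate: Plan Y 91/101 = 90.1%, the team plan 4/5 = 80.0% → Plan Y
Organic: Plan Y 2/9 = 22.2%, the team plan 17/142 = 12.0% → Plan Y
Referral: Plan Y 24/58 = 41.4%, the team plan 6/18 = 33.3% → Plan Y
Paid: Plan Y 16/23 = 69.6%, the team plan 20/30 = 66.7% → Plan Y
Plan Y has the higher rate in all 4 groups.

Plan Y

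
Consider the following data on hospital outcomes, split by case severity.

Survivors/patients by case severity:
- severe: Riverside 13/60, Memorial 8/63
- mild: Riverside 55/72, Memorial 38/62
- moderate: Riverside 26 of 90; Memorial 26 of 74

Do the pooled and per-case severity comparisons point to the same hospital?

Severe: Riverside 13/60 = 21.7%, Memorial 8/63 = 12.7% → Riverside
Mild: Riverside 55/72 = 76.4%, Memorial 38/62 = 61.3% → Riverside
Moderate: Riverside 26/90 = 28.9%, Memorial 26/74 = 35.1% → Memorial
Overall: Riverside 94/222 = 42.3%, Memorial 72/199 = 36.2% → Riverside
Neither sweeps: Riverside wins 2 of 3 groups, Memorial wins 1. Riverside wins overall but not every group — no Simpson reversal.

No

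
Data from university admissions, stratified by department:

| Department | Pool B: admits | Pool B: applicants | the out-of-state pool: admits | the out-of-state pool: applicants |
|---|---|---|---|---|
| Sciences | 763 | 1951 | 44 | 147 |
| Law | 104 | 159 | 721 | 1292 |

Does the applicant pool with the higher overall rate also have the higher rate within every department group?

No

Sciences: Pool B 763/1951 = 39.1%, the out-of-state pool 44/147 = 29.9% → Pool B
Law: Pool B 104/159 = 65.4%, the out-of-state pool 721/1292 = 55.8% → Pool B
Overall: Pool B 867/2110 = 41.1%, the out-of-state pool 765/1439 = 53.2% → the out-of-state pool
Pool B wins each department group but the out-of-state pool wins overall — the comparison reverses. Pool B's applicants skew toward Sciences, which has a lower base rate.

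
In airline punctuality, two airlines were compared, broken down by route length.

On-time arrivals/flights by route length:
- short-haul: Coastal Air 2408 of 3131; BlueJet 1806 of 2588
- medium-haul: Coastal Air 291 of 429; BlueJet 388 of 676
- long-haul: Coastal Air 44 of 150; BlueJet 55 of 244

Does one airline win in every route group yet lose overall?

Short-haul: Coastal Air 2408/3131 = 76.9%, BlueJet 1806/2588 = 69.8% → Coastal Air
Medium-haul: Coastal Air 291/429 = 67.8%, BlueJet 388/676 = 57.4% → Coastal Air
Long-haul: Coastal Air 44/150 = 29.3%, BlueJet 55/244 = 22.5% → Coastal Air
Overall: Coastal Air 2743/3710 = 73.9%, BlueJet 2249/3508 = 64.1% → Coastal Air
Coastal Air wins overall and in every route group — no reversal.

No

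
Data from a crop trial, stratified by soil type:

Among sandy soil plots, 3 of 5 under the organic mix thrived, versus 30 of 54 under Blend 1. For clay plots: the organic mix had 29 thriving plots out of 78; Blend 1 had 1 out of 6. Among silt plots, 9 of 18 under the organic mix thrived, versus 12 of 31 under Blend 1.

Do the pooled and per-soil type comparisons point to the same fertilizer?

Sandy soil: the organic mix 3/5 = 60.0%, Blend 1 30/54 = 55.6% → the organic mix
Clay: the organic mix 29/78 = 37.2%, Blend 1 1/6 = 16.7% → the organic mix
Silt: the organic mix 9/18 = 50.0%, Blend 1 12/31 = 38.7% → the organic mix
Overall: the organic mix 41/101 = 40.6%, Blend 1 43/91 = 47.3% → Blend 1
The organic mix wins each soil group but Blend 1 wins overall — the comparison reverses. The organic mix's plots skew toward clay, which has a lower base rate.

No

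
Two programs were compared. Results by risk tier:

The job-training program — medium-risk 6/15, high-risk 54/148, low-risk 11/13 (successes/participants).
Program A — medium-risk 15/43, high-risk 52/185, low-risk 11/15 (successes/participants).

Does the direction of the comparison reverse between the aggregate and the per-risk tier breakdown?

Medium-risk: the job-training program 6/15 = 40.0%, Program A 15/43 = 34.9% → the job-training program
High-risk: the job-training program 54/148 = 36.5%, Program A 52/185 = 28.1% → the job-training program
Low-risk: the job-training program 11/13 = 84.6%, Program A 11/15 = 73.3% → the job-training program
Overall: the job-training program 71/176 = 40.3%, Program A 78/243 = 32.1% → the job-training program
The job-training program wins overall and in every risk group — no reversal.

No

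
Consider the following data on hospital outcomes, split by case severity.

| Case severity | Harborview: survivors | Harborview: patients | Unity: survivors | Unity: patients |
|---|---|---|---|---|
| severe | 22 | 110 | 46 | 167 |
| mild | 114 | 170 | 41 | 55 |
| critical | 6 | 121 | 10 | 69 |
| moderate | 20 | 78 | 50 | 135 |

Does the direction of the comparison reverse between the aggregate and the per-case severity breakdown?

No

Severe: Harborview 22/110 = 20.0%, Unity 46/167 = 27.5% → Unity
Mild: Harborview 114/170 = 67.1%, Unity 41/55 = 74.5% → Unity
Critical: Harborview 6/121 = 5.0%, Unity 10/69 = 14.5% → Unity
Moderate: Harborview 20/78 = 25.6%, Unity 50/135 = 37.0% → Unity
Overall: Harborview 162/479 = 33.8%, Unity 147/426 = 34.5% → Unity
Unity wins overall and in every case group — no reversal.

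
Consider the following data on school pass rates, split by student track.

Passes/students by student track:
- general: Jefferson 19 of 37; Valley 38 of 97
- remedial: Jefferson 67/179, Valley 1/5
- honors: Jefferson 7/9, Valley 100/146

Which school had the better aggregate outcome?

Valley

General: Jefferson 19/37 = 51.4%, Valley 38/97 = 39.2% → Jefferson
Remedial: Jefferson 67/179 = 37.4%, Valley 1/5 = 20.0% → Jefferson
Honors: Jefferson 7/9 = 77.8%, Valley 100/146 = 68.5% → Jefferson
Overall: Jefferson 93/225 = 41.3%, Valley 139/248 = 56.0% → Valley
(Jefferson wins every student group but Valley wins overall — Jefferson's students skew toward the low-rate remedial group.)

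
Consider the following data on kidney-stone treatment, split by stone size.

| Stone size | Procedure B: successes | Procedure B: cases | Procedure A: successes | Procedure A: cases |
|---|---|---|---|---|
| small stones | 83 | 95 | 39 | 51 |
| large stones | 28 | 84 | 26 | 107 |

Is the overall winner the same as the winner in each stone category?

Small stones: Procedure B 83/95 = 87.4%, Procedure A 39/51 = 76.5% → Procedure B
Large stones: Procedure B 28/84 = 33.3%, Procedure A 26/107 = 24.3% → Procedure B
Overall: Procedure B 111/179 = 62.0%, Procedure A 65/158 = 41.1% → Procedure B
Procedure B wins overall and in every stone group — no reversal.

Yes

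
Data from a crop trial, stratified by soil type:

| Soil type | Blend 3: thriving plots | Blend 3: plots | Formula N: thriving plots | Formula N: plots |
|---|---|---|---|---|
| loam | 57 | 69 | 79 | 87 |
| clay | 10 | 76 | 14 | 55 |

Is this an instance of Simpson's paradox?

No

Loam: Blend 3 57/69 = 82.6%, Formula N 79/87 = 90.8% → Formula N
Clay: Blend 3 10/76 = 13.2%, Formula N 14/55 = 25.5% → Formula N
Overall: Blend 3 67/145 = 46.2%, Formula N 93/142 = 65.5% → Formula N
Formula N wins overall and in every soil group — no reversal.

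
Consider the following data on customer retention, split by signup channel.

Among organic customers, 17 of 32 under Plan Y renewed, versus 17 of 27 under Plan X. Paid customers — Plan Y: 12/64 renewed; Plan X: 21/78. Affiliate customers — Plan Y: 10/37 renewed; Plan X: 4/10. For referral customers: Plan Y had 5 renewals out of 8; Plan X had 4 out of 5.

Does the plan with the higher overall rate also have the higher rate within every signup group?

Organic: Plan Y 17/32 = 53.1%, Plan X 17/27 = 63.0% → Plan X
Paid: Plan Y 12/64 = 18.8%, Plan X 21/78 = 26.9% → Plan X
Affiliate: Plan Y 10/37 = 27.0%, Plan X 4/10 = 40.0% → Plan X
Referral: Plan Y 5/8 = 62.5%, Plan X 4/5 = 80.0% → Plan X
Overall: Plan Y 44/141 = 31.2%, Plan X 46/120 = 38.3% → Plan X
Plan X wins overall and in every signup group — no reversal.

Yes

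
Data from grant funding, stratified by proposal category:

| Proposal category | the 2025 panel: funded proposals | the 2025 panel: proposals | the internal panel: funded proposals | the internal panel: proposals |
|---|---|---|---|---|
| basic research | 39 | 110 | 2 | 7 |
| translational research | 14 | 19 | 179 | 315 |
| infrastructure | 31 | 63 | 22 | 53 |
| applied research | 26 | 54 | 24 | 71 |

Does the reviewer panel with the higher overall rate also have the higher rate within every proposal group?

Basic research: the 2025 panel 39/110 = 35.5%, the internal panel 2/7 = 28.6% → the 2025 panel
Translational research: the 2025 panel 14/19 = 73.7%, the internal panel 179/315 = 56.8% → the 2025 panel
Infrastructure: the 2025 panel 31/63 = 49.2%, the internal panel 22/53 = 41.5% → the 2025 panel
Applied research: the 2025 panel 26/54 = 48.1%, the internal panel 24/71 = 33.8% → the 2025 panel
Overall: the 2025 panel 110/246 = 44.7%, the internal panel 227/446 = 50.9% → the internal panel
The 2025 panel wins each proposal group but the internal panel wins overall — the comparison reverses. The 2025 panel's proposals skew toward basic research, which has a lower base rate.

No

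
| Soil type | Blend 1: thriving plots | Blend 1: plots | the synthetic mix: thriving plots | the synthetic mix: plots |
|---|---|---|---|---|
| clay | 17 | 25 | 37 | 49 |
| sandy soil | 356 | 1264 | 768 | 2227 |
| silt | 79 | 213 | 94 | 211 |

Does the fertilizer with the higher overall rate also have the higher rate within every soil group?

Yes

Clay: Blend 1 17/25 = 68.0%, the synthetic mix 37/49 = 75.5% → the synthetic mix
Sandy soil: Blend 1 356/1264 = 28.2%, the synthetic mix 768/2227 = 34.5% → the synthetic mix
Silt: Blend 1 79/213 = 37.1%, the synthetic mix 94/211 = 44.5% → the synthetic mix
Overall: Blend 1 452/1502 = 30.1%, the synthetic mix 899/2487 = 36.1% → the synthetic mix
The synthetic mix wins overall and in every soil group — no reversal.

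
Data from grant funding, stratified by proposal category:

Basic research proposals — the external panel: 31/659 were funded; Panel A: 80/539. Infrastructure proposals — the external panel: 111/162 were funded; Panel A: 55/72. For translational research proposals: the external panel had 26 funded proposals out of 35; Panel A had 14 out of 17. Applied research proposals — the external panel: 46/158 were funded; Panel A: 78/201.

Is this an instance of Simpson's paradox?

No

Basic research: the external panel 31/659 = 4.7%, Panel A 80/539 = 14.8% → Panel A
Infrastructure: the external panel 111/162 = 68.5%, Panel A 55/72 = 76.4% → Panel A
Translational research: the external panel 26/35 = 74.3%, Panel A 14/17 = 82.4% → Panel A
Applied research: the external panel 46/158 = 29.1%, Panel A 78/201 = 38.8% → Panel A
Overall: the external panel 214/1014 = 21.1%, Panel A 227/829 = 27.4% → Panel A
Panel A wins overall and in every proposal group — no reversal.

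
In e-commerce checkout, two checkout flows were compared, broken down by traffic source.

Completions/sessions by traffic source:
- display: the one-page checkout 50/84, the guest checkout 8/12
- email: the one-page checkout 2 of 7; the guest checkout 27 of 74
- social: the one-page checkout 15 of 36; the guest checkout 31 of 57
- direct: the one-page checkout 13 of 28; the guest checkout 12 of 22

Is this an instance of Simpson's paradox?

Yes

Display: the one-page checkout 50/84 = 59.5%, the guest checkout 8/12 = 66.7% → the guest checkout
Email: the one-page checkout 2/7 = 28.6%, the guest checkout 27/74 = 36.5% → the guest checkout
Social: the one-page checkout 15/36 = 41.7%, the guest checkout 31/57 = 54.4% → the guest checkout
Direct: the one-page checkout 13/28 = 46.4%, the guest checkout 12/22 = 54.5% → the guest checkout
Overall: the one-page checkout 80/155 = 51.6%, the guest checkout 78/165 = 47.3% → the one-page checkout
The guest checkout wins each traffic group but the one-page checkout wins overall — the comparison reverses. The guest checkout's sessions skew toward email, which has a lower base rate.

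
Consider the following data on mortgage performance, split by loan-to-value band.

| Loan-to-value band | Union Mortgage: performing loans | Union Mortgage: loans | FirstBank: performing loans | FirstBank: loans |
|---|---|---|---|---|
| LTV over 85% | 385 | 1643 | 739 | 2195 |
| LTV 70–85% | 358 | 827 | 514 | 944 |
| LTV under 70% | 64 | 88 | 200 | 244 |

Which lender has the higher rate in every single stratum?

LTV over 85%: Union Mortgage 385/1643 = 23.4%, FirstBank 739/2195 = 33.7% → FirstBank
LTV 70–85%: Union Mortgage 358/827 = 43.3%, FirstBank 514/944 = 54.4% → FirstBank
LTV under 70%: Union Mortgage 64/88 = 72.7%, FirstBank 200/244 = 82.0% → FirstBank
FirstBank has the higher rate in all 3 groups.

FirstBank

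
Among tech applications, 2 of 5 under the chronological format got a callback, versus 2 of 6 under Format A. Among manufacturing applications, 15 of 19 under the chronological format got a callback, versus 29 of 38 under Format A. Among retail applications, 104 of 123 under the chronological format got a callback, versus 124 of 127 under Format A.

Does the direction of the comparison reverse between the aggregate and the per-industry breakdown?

No

Tech: the chronological format 2/5 = 40.0%, Format A 2/6 = 33.3% → the chronological format
Manufacturing: the chronological format 15/19 = 78.9%, Format A 29/38 = 76.3% → the chronological format
Retail: the chronological format 104/123 = 84.6%, Format A 124/127 = 97.6% → Format A
Overall: the chronological format 121/147 = 82.3%, Format A 155/171 = 90.6% → Format A
Neither sweeps: the chronological format wins 2 of 3 groups, Format A wins 1. Format A wins overall but not every group — no Simpson reversal.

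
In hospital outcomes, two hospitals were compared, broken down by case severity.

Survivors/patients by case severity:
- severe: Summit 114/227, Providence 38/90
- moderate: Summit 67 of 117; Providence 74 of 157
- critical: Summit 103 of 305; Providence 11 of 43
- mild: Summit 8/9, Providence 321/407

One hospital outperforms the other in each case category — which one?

Summit

Severe: Summit 114/227 = 50.2%, Providence 38/90 = 42.2% → Summit
Moderate: Summit 67/117 = 57.3%, Providence 74/157 = 47.1% → Summit
Critical: Summit 103/305 = 33.8%, Providence 11/43 = 25.6% → Summit
Mild: Summit 8/9 = 88.9%, Providence 321/407 = 78.9% → Summit
Summit has the higher rate in all 4 groups.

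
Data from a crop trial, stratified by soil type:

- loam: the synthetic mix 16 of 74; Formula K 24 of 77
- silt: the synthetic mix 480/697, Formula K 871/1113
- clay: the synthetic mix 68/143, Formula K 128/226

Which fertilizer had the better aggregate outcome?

Loam: the synthetic mix 16/74 = 21.6%, Formula K 24/77 = 31.2% → Formula K
Silt: the synthetic mix 480/697 = 68.9%, Formula K 871/1113 = 78.3% → Formula K
Clay: the synthetic mix 68/143 = 47.6%, Formula K 128/226 = 56.6% → Formula K
Overall: the synthetic mix 564/914 = 61.7%, Formula K 1023/1416 = 72.2% → Formula K

Formula K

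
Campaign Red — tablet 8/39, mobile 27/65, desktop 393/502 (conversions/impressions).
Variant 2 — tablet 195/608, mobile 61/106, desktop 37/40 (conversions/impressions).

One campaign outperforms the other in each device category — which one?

Variant 2

Tablet: Campaign Red 8/39 = 20.5%, Variant 2 195/608 = 32.1% → Variant 2
Mobile: Campaign Red 27/65 = 41.5%, Variant 2 61/106 = 57.5% → Variant 2
Desktop: Campaign Red 393/502 = 78.3%, Variant 2 37/40 = 92.5% → Variant 2
Variant 2 has the higher rate in all 3 groups.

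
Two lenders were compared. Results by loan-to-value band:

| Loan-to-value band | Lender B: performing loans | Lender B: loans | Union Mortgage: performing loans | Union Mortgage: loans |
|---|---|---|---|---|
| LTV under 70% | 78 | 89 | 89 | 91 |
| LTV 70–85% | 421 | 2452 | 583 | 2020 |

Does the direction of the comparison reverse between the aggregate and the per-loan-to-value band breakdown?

No

LTV under 70%: Lender B 78/89 = 87.6%, Union Mortgage 89/91 = 97.8% → Union Mortgage
LTV 70–85%: Lender B 421/2452 = 17.2%, Union Mortgage 583/2020 = 28.9% → Union Mortgage
Overall: Lender B 499/2541 = 19.6%, Union Mortgage 672/2111 = 31.8% → Union Mortgage
Union Mortgage wins overall and in every loan-to-value group — no reversal.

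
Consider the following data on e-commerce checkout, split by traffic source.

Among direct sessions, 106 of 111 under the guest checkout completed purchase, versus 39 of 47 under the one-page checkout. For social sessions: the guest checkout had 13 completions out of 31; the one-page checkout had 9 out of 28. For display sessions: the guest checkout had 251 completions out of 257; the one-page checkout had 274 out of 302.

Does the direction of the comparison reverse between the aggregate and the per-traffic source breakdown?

No

Direct: the guest checkout 106/111 = 95.5%, the one-page checkout 39/47 = 83.0% → the guest checkout
Social: the guest checkout 13/31 = 41.9%, the one-page checkout 9/28 = 32.1% → the guest checkout
Display: the guest checkout 251/257 = 97.7%, the one-page checkout 274/302 = 90.7% → the guest checkout
Overall: the guest checkout 370/399 = 92.7%, the one-page checkout 322/377 = 85.4% → the guest checkout
The guest checkout wins overall and in every traffic group — no reversal.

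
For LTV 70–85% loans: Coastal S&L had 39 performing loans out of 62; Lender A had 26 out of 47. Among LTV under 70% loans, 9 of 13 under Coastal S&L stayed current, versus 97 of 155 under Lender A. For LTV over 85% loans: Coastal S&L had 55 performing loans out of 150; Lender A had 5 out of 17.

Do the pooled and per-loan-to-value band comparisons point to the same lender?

LTV 70–85%: Coastal S&L 39/62 = 62.9%, Lender A 26/47 = 55.3% → Coastal S&L
LTV under 70%: Coastal S&L 9/13 = 69.2%, Lender A 97/155 = 62.6% → Coastal S&L
LTV over 85%: Coastal S&L 55/150 = 36.7%, Lender A 5/17 = 29.4% → Coastal S&L
Overall: Coastal S&L 103/225 = 45.8%, Lender A 128/219 = 58.4% → Lender A
Coastal S&L wins each loan-to-value group but Lender A wins overall — the comparison reverses. Coastal S&L's loans skew toward LTV over 85%, which has a lower base rate.

No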